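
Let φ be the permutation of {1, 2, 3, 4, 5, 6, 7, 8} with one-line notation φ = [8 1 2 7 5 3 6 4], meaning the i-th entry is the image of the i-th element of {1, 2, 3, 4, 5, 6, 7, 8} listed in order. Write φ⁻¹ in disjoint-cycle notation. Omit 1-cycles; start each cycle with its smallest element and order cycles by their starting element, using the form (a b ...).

First write φ in disjoint cycles: (1 8 4 7 6 3 2).
Reversing each cycle (and rotating so the smallest element leads) gives φ⁻¹ = (1 2 3 6 7 4 8).

(1 2 3 6 7 4 8)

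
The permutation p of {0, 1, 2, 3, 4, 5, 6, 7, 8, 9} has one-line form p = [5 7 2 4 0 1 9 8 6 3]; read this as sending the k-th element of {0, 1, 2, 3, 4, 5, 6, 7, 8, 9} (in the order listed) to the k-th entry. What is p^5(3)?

Tracing 3 → 4 → … returns to 3 after 9 steps, so 3 lies in a 9-cycle (0 5 1 7 8 6 9 3 4).
Stepping 5 places around the cycle: 3 → 4 → 0 → 5 → 1 → 7.

7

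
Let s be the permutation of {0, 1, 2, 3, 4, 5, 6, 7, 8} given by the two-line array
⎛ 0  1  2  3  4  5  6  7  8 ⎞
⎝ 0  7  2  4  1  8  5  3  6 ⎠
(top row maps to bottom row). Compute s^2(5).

Tracing 5 → 8 → … returns to 5 after 3 steps, so 5 lies in a 3-cycle (5, 8, 6).
Stepping 2 places around the cycle: 5 → 8 → 6.

6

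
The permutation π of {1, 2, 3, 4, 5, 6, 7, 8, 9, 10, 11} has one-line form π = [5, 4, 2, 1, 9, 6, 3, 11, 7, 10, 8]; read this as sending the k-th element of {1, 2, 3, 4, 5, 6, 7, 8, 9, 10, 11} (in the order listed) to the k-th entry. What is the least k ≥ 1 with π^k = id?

The disjoint-cycle form of π has cycle lengths 7, 2, 1, 1.
The order of π is the least common multiple of its cycle lengths: lcm(7, 2) = 14.

14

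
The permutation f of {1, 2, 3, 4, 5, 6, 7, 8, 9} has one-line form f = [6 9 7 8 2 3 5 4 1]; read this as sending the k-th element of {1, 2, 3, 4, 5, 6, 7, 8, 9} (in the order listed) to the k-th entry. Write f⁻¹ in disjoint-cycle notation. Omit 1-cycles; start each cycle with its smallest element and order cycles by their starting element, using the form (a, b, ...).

(1, 9, 2, 5, 7, 3, 6)(4, 8)

First write f in disjoint cycles: (1, 6, 3, 7, 5, 2, 9)(4, 8).
Reversing each cycle (and rotating so the smallest element leads) gives f⁻¹ = (1, 9, 2, 5, 7, 3, 6)(4, 8).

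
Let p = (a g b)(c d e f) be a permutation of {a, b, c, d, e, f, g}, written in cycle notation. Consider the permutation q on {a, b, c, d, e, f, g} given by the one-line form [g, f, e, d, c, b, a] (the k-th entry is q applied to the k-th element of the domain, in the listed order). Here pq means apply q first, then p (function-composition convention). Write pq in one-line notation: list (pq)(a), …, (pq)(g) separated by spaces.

(pq)(x) = p(q(x)). Computing each image: p(q(a)) = p(g) = b, p(q(b)) = p(f) = c, p(q(c)) = p(e) = f, p(q(d)) = p(d) = e, p(q(e)) = p(c) = d, p(q(f)) = p(b) = a, p(q(g)) = p(a) = g.
Hence pq = [b c f e d a g].

b c f e d a g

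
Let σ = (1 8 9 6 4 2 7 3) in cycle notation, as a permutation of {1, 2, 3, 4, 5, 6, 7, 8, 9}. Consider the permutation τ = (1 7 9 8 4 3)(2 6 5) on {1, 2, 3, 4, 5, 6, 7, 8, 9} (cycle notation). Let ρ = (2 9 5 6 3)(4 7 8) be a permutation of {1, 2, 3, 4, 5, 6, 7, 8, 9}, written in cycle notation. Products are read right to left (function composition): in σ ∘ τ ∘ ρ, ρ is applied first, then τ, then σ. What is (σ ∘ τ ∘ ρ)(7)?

2

Apply the permutations in order: ρ(7) = 8, then τ(8) = 4, then σ(4) = 2. So (σ ∘ τ ∘ ρ)(7) = 2.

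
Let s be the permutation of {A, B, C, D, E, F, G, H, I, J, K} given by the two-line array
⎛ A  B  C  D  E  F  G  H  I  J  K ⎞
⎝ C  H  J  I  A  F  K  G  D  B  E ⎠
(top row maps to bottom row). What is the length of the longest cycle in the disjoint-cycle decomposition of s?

Decomposing into disjoint cycles gives (A, C, J, B, H, G, K, E)(D, I); the longest has length 8.

8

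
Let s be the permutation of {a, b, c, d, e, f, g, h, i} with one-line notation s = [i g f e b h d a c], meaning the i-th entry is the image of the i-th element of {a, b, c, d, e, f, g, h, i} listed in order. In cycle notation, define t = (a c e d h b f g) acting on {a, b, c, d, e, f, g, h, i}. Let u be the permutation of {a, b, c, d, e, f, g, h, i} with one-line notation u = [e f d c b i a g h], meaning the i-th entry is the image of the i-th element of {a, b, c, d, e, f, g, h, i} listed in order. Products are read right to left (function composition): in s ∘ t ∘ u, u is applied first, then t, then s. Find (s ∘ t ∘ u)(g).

Chase g: u(g) = a; t(a) = c; s(c) = f. Hence (s ∘ t ∘ u)(g) = f.

f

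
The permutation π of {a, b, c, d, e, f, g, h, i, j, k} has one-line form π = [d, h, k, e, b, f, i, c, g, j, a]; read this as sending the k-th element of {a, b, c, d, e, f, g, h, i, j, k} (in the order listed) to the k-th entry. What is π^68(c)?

b

Tracing c → k → … returns to c after 7 steps, so c lies in a 7-cycle (a d e b h c k).
Powers repeat with period 7 on this cycle, and 68 mod 7 = 5, so π^68(c) = π^5(c).
Advancing 5 steps from c: c → k → a → d → e → b.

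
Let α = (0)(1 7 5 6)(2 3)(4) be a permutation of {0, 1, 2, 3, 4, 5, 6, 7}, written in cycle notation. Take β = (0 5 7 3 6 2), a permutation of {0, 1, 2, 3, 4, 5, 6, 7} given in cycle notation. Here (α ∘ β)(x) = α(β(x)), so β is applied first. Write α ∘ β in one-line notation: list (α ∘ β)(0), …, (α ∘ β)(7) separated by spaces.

6 7 0 1 4 5 3 2

(α ∘ β)(x) = α(β(x)). Computing each image: α(β(0)) = α(5) = 6, α(β(1)) = α(1) = 7, α(β(2)) = α(0) = 0, α(β(3)) = α(6) = 1, α(β(4)) = α(4) = 4, α(β(5)) = α(7) = 5, α(β(6)) = α(2) = 3, α(β(7)) = α(3) = 2.
Hence α ∘ β = [6 7 0 1 4 5 3 2].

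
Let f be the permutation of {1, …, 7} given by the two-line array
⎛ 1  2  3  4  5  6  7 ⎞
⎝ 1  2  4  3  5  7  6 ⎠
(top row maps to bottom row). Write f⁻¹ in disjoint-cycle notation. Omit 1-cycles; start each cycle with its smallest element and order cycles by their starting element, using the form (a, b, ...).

The cycle decomposition of f is (3, 4)(6, 7).
Reversing each cycle (and rotating so the smallest element leads) gives f⁻¹ = (3, 4)(6, 7).

(3, 4)(6, 7)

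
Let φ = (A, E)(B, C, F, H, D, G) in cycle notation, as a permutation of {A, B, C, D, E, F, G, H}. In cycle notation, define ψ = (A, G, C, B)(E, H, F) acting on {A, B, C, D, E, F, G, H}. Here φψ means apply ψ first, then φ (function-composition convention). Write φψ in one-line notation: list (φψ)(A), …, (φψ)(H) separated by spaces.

B E C G D A F H

(φψ)(x) = φ(ψ(x)). Computing each image: φ(ψ(A)) = φ(G) = B, φ(ψ(B)) = φ(A) = E, φ(ψ(C)) = φ(B) = C, φ(ψ(D)) = φ(D) = G, φ(ψ(E)) = φ(H) = D, φ(ψ(F)) = φ(E) = A, φ(ψ(G)) = φ(C) = F, φ(ψ(H)) = φ(F) = H.
Hence φψ = [B E C G D A F H].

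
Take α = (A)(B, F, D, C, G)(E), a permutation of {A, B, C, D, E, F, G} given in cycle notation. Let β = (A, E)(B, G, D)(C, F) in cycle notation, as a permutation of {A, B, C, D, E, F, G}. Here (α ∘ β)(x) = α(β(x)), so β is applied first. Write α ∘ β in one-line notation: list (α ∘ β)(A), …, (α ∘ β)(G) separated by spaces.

E B D F A G C

(α ∘ β)(x) = α(β(x)). Computing each image: α(β(A)) = α(E) = E, α(β(B)) = α(G) = B, α(β(C)) = α(F) = D, α(β(D)) = α(B) = F, α(β(E)) = α(A) = A, α(β(F)) = α(C) = G, α(β(G)) = α(D) = C.
Hence α ∘ β = [E B D F A G C].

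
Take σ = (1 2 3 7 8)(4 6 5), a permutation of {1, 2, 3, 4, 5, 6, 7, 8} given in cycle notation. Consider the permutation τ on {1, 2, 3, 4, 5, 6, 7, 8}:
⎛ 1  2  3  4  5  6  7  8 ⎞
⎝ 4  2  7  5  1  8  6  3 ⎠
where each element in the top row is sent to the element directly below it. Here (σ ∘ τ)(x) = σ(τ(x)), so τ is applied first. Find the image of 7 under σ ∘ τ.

5

τ(7) = 6, then σ(6) = 5; composing gives (σ ∘ τ)(7) = 5.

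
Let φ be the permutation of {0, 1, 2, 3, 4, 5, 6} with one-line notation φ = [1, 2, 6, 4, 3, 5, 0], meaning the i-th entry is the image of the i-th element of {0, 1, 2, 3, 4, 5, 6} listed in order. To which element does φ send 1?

1 is element number 2 of the domain, and entry number 2 of the one-line form is 2, so φ(1) = 2.

2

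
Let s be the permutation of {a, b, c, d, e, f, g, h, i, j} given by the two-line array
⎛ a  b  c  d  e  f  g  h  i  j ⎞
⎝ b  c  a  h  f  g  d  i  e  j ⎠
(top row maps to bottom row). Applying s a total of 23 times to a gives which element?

c

Tracing a → b → … returns to a after 3 steps, so a lies in a 3-cycle (a b c).
Powers repeat with period 3 on this cycle, and 23 mod 3 = 2, so s^23(a) = s^2(a).
Advancing 2 steps from a: a → b → c.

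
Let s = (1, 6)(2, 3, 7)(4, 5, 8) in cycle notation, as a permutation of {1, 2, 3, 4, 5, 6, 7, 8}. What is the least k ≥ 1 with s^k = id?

The disjoint cycles have lengths 3, 3, 2.
Since disjoint cycles commute, ord(s) = lcm(3, 3, 2) = 6.

6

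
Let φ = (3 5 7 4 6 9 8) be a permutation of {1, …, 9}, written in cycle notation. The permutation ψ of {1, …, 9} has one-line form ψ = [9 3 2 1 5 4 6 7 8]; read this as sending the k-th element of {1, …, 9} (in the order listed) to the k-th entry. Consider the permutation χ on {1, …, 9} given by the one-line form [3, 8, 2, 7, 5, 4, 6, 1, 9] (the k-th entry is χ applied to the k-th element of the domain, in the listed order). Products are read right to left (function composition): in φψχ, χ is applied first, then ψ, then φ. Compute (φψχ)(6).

(φψχ)(6) = φ(ψ(χ(6))). χ(6) = 4, then ψ(4) = 1, then φ(1) = 1, so the result is 1.

1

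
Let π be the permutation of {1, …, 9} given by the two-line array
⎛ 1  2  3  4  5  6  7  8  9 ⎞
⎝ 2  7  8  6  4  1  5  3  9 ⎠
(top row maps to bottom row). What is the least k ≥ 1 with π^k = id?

6

The disjoint-cycle form of π has cycle lengths 6, 2, 1.
The order of π is the least common multiple of its cycle lengths: lcm(6, 2) = 6.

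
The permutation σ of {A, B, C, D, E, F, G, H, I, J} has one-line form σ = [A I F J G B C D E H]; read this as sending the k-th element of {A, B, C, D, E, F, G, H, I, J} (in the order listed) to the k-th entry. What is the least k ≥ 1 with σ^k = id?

6

Decomposing into disjoint cycles gives cycle lengths 6, 3, 1.
The order of σ is the least common multiple of its cycle lengths: lcm(6, 3) = 6.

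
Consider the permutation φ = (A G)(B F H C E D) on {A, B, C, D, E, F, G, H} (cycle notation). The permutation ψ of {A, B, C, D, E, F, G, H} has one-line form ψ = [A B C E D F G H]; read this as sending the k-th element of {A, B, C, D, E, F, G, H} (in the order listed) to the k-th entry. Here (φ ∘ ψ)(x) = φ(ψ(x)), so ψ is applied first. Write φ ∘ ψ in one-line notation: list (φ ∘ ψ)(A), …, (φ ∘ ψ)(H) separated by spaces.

G F E D B H A C

(φ ∘ ψ)(x) = φ(ψ(x)). Computing each image: φ(ψ(A)) = φ(A) = G, φ(ψ(B)) = φ(B) = F, φ(ψ(C)) = φ(C) = E, φ(ψ(D)) = φ(E) = D, φ(ψ(E)) = φ(D) = B, φ(ψ(F)) = φ(F) = H, φ(ψ(G)) = φ(G) = A, φ(ψ(H)) = φ(H) = C.
Hence φ ∘ ψ = [G F E D B H A C].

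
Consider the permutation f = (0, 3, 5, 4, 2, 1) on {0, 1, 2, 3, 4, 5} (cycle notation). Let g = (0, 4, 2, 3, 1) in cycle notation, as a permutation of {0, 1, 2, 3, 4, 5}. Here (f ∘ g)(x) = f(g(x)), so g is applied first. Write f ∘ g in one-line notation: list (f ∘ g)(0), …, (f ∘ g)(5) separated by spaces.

For each element, apply g then f: 0 → 4 → 2; 1 → 0 → 3; 2 → 3 → 5; 3 → 1 → 0; 4 → 2 → 1; 5 → 5 → 4.
Collecting the images, f ∘ g = [2 3 5 0 1 4].

2 3 5 0 1 4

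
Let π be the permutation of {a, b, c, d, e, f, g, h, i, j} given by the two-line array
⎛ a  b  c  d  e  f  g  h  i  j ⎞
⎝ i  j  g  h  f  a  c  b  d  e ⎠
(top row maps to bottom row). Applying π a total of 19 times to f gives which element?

Tracing f → a → … returns to f after 8 steps, so f lies in an 8-cycle (a, i, d, h, b, j, e, f).
Since the cycle has length 8, π^19 acts on it the same as π^3 (19 mod 8 = 3).
Advancing 3 steps from f: f → a → i → d.

d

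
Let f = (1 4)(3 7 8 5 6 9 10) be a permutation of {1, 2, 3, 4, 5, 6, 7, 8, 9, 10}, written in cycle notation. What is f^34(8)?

7

8 lies in the 7-cycle (3 7 8 5 6 9 10).
Since the cycle has length 7, f^34 acts on it the same as f^6 (34 mod 7 = 6).
Advancing 6 steps from 8: 8 → 5 → 6 → 9 → 10 → 3 → 7.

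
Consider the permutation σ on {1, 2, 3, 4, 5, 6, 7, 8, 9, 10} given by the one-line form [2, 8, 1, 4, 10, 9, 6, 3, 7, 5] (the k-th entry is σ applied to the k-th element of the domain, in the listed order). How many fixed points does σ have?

1

The fixed points (elements with σ(x) = x) are {4}, so there is 1.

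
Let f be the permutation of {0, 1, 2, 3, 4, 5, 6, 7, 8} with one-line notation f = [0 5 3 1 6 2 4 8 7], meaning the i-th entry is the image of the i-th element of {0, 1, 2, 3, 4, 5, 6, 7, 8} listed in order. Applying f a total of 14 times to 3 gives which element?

Tracing 3 → 1 → … returns to 3 after 4 steps, so 3 lies in a 4-cycle (1, 5, 2, 3).
Powers repeat with period 4 on this cycle, and 14 mod 4 = 2, so f^14(3) = f^2(3).
Stepping 2 places around the cycle: 3 → 1 → 5.

5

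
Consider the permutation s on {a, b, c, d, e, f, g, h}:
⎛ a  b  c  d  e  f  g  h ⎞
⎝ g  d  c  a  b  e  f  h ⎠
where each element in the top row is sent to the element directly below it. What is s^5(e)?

f

Tracing e → b → … returns to e after 6 steps, so e lies in a 6-cycle (a g f e b d).
Stepping 5 places around the cycle: e → b → d → a → g → f.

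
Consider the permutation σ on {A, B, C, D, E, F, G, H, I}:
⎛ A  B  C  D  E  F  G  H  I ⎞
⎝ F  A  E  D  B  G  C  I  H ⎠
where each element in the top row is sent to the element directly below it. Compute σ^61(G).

Tracing G → C → … returns to G after 6 steps, so G lies in a 6-cycle (A F G C E B).
On a 6-cycle, σ^6 is the identity, so σ^61 = σ^1 there (61 ≡ 1 mod 6).
Stepping 1 place around the cycle: G → C.

C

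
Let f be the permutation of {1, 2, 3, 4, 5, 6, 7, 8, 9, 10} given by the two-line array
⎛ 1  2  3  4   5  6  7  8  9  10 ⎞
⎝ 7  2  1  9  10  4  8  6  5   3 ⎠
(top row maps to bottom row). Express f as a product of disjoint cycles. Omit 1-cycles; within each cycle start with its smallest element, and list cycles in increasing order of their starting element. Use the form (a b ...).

(1 7 8 6 4 9 5 10 3)

From 1: 1 → 7 → 8 → 6 → 4 → 9 → 5 → 10 → 3 → 1, closing the cycle (1 7 8 6 4 9 5 10 3).
Continuing from each remaining unvisited element yields (1 7 8 6 4 9 5 10 3).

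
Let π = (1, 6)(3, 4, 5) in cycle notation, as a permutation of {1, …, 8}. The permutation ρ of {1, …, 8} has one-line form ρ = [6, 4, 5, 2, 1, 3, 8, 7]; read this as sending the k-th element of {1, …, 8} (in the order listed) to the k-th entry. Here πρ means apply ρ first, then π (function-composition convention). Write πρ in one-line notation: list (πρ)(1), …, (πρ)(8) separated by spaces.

1 5 3 2 6 4 8 7

(πρ)(x) = π(ρ(x)). Computing each image: π(ρ(1)) = π(6) = 1, π(ρ(2)) = π(4) = 5, π(ρ(3)) = π(5) = 3, π(ρ(4)) = π(2) = 2, π(ρ(5)) = π(1) = 6, π(ρ(6)) = π(3) = 4, π(ρ(7)) = π(8) = 8, π(ρ(8)) = π(7) = 7.
Hence πρ = [1 5 3 2 6 4 8 7].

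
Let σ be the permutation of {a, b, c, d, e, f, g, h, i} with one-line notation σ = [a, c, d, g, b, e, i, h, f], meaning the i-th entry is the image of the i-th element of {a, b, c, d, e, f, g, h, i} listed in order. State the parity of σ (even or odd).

In disjoint-cycle form the cycle lengths are 7, 1, 1.
A cycle of length ℓ contributes ℓ−1 transpositions, so σ is a product of 6 transpositions — even.

even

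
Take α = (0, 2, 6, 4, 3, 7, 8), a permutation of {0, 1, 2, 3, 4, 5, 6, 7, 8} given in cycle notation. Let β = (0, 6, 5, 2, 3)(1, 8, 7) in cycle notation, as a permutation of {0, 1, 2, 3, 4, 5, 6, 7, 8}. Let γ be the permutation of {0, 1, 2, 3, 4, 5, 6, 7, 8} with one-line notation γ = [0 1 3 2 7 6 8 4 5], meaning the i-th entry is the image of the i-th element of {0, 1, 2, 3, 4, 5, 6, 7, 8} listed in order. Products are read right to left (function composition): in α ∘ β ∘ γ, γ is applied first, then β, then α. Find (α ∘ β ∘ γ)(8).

Chase 8: γ(8) = 5; β(5) = 2; α(2) = 6. Hence (α ∘ β ∘ γ)(8) = 6.

6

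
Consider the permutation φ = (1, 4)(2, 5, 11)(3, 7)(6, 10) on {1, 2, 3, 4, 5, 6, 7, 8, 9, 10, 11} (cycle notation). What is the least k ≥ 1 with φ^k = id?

6

The cycle type of φ is (3, 2, 2, 2, 1, 1).
Since disjoint cycles commute, ord(φ) = lcm(3, 2, 2, 2) = 6.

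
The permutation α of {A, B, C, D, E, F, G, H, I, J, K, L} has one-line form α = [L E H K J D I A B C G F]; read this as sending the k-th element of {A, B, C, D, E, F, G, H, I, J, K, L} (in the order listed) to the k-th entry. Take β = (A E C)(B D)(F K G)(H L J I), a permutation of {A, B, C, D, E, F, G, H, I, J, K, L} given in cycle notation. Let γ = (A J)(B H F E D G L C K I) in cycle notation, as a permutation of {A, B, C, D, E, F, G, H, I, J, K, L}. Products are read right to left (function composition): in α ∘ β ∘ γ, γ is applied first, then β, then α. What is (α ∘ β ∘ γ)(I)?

K

Chase I: γ(I) = B; β(B) = D; α(D) = K. Hence (α ∘ β ∘ γ)(I) = K.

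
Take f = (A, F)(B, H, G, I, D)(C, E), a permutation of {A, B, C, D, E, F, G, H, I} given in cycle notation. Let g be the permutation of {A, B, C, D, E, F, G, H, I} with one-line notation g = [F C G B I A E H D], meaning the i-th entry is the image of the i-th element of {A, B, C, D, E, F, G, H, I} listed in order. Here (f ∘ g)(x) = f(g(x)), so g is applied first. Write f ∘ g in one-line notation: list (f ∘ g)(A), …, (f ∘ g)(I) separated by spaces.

For each element, apply g then f: A → F → A; B → C → E; C → G → I; D → B → H; E → I → D; F → A → F; G → E → C; H → H → G; I → D → B.
So f ∘ g in one-line form is A E I H D F C G B.

A E I H D F C G B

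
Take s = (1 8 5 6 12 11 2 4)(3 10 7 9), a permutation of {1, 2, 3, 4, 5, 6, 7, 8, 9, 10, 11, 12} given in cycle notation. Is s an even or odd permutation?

even

The cycle lengths are 8, 4.
A cycle is odd iff its length is even; s has 2 even-length cycles, so sgn(s) = (−1)^2 and s is even.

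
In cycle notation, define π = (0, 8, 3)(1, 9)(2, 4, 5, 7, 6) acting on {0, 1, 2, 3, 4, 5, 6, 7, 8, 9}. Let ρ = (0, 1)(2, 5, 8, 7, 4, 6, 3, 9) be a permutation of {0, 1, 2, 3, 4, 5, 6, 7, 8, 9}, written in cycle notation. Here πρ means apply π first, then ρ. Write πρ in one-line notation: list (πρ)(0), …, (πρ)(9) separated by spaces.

For each element, apply π then ρ: 0 → 8 → 7; 1 → 9 → 2; 2 → 4 → 6; 3 → 0 → 1; 4 → 5 → 8; 5 → 7 → 4; 6 → 2 → 5; 7 → 6 → 3; 8 → 3 → 9; 9 → 1 → 0.
Collecting the images, πρ = [7 2 6 1 8 4 5 3 9 0].

7 2 6 1 8 4 5 3 9 0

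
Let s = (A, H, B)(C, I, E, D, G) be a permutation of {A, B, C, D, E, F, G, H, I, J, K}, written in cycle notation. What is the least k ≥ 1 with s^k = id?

15

The disjoint cycles have lengths 5, 3, 1, 1, 1.
The order is lcm(5, 3) = 15.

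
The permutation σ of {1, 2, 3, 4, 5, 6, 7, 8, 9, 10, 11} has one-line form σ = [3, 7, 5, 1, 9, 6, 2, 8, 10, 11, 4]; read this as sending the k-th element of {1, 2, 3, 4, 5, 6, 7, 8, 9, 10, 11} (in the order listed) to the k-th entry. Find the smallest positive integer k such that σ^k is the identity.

Writing σ as disjoint cycles, the cycle lengths are 7, 2, 1, 1.
The order of σ is the least common multiple of its cycle lengths: lcm(7, 2) = 14.

14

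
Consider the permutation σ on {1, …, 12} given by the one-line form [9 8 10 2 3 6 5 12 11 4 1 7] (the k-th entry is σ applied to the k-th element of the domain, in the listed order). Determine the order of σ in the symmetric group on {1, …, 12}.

Decomposing into disjoint cycles gives cycle lengths 8, 3, 1.
Since disjoint cycles commute, ord(σ) = lcm(8, 3) = 24.

24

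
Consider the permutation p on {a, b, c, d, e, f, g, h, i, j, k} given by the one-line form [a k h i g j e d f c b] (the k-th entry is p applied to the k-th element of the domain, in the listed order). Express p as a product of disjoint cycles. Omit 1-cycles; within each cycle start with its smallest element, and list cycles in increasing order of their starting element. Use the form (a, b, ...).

From b: b → k → b, closing the cycle (b, k).
Repeating from the next unused element and collecting all non-trivial cycles gives (b, k)(c, h, d, i, f, j)(e, g).

(b, k)(c, h, d, i, f, j)(e, g)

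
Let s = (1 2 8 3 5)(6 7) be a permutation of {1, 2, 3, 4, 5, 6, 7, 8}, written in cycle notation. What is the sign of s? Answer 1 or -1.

The cycle lengths are 5, 2, 1.
A cycle of length ℓ contributes ℓ−1 transpositions, so s is a product of 4 + 1 = 5 transpositions — odd.

-1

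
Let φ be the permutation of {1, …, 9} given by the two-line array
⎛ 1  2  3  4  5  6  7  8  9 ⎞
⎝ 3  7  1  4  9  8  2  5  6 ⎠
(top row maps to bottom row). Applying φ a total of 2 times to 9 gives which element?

8

Tracing 9 → 6 → … returns to 9 after 4 steps, so 9 lies in a 4-cycle (5 9 6 8).
Advancing 2 steps from 9: 9 → 6 → 8.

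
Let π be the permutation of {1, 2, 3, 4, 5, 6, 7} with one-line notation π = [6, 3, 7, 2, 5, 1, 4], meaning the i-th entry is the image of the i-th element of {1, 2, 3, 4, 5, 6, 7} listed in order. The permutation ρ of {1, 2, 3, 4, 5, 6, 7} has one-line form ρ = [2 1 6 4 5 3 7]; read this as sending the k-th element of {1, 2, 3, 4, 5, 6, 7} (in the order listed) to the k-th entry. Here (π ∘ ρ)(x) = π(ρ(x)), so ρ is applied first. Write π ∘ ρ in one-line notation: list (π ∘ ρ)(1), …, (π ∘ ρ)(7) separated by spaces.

(π ∘ ρ)(x) = π(ρ(x)). Computing each image: π(ρ(1)) = π(2) = 3, π(ρ(2)) = π(1) = 6, π(ρ(3)) = π(6) = 1, π(ρ(4)) = π(4) = 2, π(ρ(5)) = π(5) = 5, π(ρ(6)) = π(3) = 7, π(ρ(7)) = π(7) = 4.
Hence π ∘ ρ = [3 6 1 2 5 7 4].

3 6 1 2 5 7 4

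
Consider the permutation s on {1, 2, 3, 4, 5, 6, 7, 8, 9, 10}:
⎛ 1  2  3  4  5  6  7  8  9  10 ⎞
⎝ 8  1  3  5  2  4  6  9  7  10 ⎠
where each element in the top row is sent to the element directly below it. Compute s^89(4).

Tracing 4 → 5 → … returns to 4 after 8 steps, so 4 lies in an 8-cycle (1, 8, 9, 7, 6, 4, 5, 2).
On an 8-cycle, s^8 is the identity, so s^89 = s^1 there (89 ≡ 1 mod 8).
Advancing 1 step from 4: 4 → 5.

5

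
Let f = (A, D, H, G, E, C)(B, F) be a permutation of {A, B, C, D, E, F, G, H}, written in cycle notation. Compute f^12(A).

A

A lies in the 6-cycle (A, D, H, G, E, C).
Since the cycle has length 6, f^12 acts on it the same as f^0 (12 mod 6 = 0).
So f^12(A) = A.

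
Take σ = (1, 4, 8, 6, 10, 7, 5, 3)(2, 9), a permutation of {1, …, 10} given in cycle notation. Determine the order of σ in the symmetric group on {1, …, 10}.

The cycle type of σ is (8, 2).
The order is lcm(8, 2) = 8.

8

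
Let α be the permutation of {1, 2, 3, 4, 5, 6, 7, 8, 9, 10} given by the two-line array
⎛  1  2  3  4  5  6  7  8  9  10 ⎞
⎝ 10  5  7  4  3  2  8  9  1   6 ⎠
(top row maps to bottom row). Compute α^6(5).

10

Tracing 5 → 3 → … returns to 5 after 9 steps, so 5 lies in a 9-cycle (1, 10, 6, 2, 5, 3, 7, 8, 9).
Advancing 6 steps from 5: 5 → 3 → 7 → 8 → 9 → 1 → 10.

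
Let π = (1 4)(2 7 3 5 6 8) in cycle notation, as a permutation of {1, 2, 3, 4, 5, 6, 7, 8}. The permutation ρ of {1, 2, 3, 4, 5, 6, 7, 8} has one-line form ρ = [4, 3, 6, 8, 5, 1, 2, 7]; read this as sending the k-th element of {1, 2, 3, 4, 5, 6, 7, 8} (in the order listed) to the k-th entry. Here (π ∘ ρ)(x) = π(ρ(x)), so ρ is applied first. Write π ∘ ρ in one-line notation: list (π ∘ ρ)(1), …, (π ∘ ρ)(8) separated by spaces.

1 5 8 2 6 4 7 3

(π ∘ ρ)(x) = π(ρ(x)). Computing each image: π(ρ(1)) = π(4) = 1, π(ρ(2)) = π(3) = 5, π(ρ(3)) = π(6) = 8, π(ρ(4)) = π(8) = 2, π(ρ(5)) = π(5) = 6, π(ρ(6)) = π(1) = 4, π(ρ(7)) = π(2) = 7, π(ρ(8)) = π(7) = 3.
Hence π ∘ ρ = [1 5 8 2 6 4 7 3].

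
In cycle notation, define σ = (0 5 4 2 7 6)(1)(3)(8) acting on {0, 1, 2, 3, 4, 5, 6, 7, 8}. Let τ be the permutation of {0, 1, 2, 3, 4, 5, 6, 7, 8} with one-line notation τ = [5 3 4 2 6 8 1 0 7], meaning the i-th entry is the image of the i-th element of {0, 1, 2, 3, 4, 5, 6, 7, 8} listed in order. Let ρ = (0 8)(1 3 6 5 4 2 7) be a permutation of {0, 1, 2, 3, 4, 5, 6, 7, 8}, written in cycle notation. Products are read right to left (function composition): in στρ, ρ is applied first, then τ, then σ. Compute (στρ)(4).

2

Chase 4: ρ(4) = 2; τ(2) = 4; σ(4) = 2. Hence (στρ)(4) = 2.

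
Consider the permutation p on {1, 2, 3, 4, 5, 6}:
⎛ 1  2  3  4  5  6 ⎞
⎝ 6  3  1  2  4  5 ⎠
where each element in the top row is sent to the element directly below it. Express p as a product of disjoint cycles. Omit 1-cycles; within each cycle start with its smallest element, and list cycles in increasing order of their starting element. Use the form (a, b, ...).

(1, 6, 5, 4, 2, 3)

Start at 1 and follow images: 1 → 6 → 5 → 4 → 2 → 3 → 1, giving the cycle (1, 6, 5, 4, 2, 3).
Continuing from each remaining unvisited element yields (1, 6, 5, 4, 2, 3).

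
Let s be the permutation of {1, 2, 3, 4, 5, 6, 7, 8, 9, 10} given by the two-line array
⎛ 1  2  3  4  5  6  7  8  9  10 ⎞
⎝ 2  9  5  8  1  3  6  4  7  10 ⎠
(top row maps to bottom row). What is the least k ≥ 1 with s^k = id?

14

The disjoint-cycle form of s has cycle lengths 7, 2, 1.
Since disjoint cycles commute, ord(s) = lcm(7, 2) = 14.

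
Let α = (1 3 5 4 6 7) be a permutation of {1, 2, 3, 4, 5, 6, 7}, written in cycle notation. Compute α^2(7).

3

7 lies in the 6-cycle (1 3 5 4 6 7).
Stepping 2 places around the cycle: 7 → 1 → 3.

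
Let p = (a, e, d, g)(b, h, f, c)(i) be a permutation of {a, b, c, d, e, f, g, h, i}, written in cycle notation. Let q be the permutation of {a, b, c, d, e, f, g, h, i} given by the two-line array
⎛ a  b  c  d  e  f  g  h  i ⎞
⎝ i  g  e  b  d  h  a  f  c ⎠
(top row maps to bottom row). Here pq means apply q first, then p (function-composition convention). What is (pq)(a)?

i

First apply q: q(a) = i, then p(i) = i. Thus (pq)(a) = i.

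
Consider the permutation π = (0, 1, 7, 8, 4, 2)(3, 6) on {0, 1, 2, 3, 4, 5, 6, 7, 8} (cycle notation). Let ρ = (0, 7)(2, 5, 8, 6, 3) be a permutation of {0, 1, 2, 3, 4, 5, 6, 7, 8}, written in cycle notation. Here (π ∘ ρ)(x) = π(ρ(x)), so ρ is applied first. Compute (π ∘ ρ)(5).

ρ(5) = 8, then π(8) = 4; composing gives (π ∘ ρ)(5) = 4.

4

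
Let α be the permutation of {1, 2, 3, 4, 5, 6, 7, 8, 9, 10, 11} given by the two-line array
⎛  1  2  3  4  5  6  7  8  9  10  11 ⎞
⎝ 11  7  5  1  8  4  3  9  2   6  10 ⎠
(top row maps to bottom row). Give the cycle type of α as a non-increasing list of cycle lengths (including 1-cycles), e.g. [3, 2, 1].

[6, 5]

The disjoint cycles are (1, 11, 10, 6, 4)(2, 7, 3, 5, 8, 9), with lengths 6, 5 in non-increasing order.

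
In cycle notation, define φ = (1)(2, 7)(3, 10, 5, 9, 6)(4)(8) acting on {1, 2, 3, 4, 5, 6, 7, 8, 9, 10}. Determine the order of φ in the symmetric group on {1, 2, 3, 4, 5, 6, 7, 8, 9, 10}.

10

The cycle type of φ is (5, 2, 1, 1, 1).
The order of φ is the least common multiple of its cycle lengths: lcm(5, 2) = 10.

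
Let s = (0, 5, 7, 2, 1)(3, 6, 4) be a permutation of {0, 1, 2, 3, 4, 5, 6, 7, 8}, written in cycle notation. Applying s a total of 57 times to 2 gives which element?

2 lies in the 5-cycle (0, 5, 7, 2, 1).
Since the cycle has length 5, s^57 acts on it the same as s^2 (57 mod 5 = 2).
Advancing 2 steps from 2: 2 → 1 → 0.

0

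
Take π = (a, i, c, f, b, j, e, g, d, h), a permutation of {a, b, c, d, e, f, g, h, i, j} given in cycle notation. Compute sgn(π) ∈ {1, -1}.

-1

The cycle lengths are 10.
A cycle of length ℓ contributes ℓ−1 transpositions, so π is a product of 9 transpositions — odd.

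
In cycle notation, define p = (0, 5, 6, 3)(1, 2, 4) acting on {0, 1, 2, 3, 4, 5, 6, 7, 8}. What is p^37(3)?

0

3 lies in the 4-cycle (0, 5, 6, 3).
On a 4-cycle, p^4 is the identity, so p^37 = p^1 there (37 ≡ 1 mod 4).
Stepping 1 place around the cycle: 3 → 0.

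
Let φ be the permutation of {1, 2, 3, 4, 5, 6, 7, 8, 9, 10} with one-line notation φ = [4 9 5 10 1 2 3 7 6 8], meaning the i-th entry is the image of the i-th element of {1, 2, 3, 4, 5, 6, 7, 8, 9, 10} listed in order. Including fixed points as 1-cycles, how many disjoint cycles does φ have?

2

The cycle decomposition is (1, 4, 10, 8, 7, 3, 5)(2, 9, 6), which has 2 cycles (counting 1-cycles).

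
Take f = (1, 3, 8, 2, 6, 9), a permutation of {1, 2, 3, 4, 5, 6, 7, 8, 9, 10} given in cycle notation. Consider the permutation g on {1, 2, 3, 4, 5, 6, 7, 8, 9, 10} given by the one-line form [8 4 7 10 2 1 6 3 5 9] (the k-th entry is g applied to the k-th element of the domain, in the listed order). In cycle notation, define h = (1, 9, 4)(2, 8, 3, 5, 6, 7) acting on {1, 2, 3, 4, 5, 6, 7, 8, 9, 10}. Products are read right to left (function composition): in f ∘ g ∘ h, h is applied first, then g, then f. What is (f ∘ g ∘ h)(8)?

Chase 8: h(8) = 3; g(3) = 7; f(7) = 7. Hence (f ∘ g ∘ h)(8) = 7.

7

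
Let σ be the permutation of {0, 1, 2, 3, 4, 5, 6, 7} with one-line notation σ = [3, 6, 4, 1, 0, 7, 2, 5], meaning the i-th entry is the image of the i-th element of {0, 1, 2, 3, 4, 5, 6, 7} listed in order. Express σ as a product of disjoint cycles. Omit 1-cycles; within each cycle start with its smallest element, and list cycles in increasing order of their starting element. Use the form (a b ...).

From 0: 0 → 3 → 1 → 6 → 2 → 4 → 0, closing the cycle (0 3 1 6 2 4).
Repeating from the next unused element and collecting all non-trivial cycles gives (0 3 1 6 2 4)(5 7).

(0 3 1 6 2 4)(5 7)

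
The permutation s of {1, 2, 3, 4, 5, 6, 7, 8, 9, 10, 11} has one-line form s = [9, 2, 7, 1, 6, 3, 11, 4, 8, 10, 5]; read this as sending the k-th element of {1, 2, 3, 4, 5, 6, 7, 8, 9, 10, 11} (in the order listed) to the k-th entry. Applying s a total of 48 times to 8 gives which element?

Tracing 8 → 4 → … returns to 8 after 4 steps, so 8 lies in a 4-cycle (1 9 8 4).
Since the cycle has length 4, s^48 acts on it the same as s^0 (48 mod 4 = 0).
So s^48(8) = 8.

8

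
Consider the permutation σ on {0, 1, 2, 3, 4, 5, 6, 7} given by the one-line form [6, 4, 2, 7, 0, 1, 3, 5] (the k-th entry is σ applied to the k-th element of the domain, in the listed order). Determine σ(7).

5

7 is element number 8 of the domain, and entry number 8 of the one-line form is 5, so σ(7) = 5.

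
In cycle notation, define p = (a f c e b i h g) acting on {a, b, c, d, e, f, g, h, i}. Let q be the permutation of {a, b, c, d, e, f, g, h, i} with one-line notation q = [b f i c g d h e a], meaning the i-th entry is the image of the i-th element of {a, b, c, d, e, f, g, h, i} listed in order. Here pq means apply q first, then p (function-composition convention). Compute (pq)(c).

q(c) = i, then p(i) = h; composing gives (pq)(c) = h.

h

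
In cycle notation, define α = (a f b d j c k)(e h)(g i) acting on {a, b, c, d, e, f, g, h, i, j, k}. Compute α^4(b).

k

b lies in the 7-cycle (a f b d j c k).
Advancing 4 steps from b: b → d → j → c → k.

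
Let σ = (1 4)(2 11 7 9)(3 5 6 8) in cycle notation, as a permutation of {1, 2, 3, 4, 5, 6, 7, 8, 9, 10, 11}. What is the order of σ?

4

The cycle type of σ is (4, 4, 2, 1).
The order is lcm(4, 4, 2) = 4.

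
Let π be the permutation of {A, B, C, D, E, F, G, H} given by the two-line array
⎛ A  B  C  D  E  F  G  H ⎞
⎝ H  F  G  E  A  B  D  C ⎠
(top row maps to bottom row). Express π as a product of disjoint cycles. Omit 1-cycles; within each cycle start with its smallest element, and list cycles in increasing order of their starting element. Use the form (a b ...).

Start at A and follow images: A → H → C → G → D → E → A, giving the cycle (A H C G D E).
Continuing from each remaining unvisited element yields (A H C G D E)(B F).

(A H C G D E)(B F)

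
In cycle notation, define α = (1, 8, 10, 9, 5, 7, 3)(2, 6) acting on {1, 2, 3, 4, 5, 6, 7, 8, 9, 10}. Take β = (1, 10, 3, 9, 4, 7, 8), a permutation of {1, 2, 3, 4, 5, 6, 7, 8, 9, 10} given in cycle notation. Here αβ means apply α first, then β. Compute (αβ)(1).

(αβ)(1) = β(α(1)). α(1) = 8, then β(8) = 1. So (αβ)(1) = 1.

1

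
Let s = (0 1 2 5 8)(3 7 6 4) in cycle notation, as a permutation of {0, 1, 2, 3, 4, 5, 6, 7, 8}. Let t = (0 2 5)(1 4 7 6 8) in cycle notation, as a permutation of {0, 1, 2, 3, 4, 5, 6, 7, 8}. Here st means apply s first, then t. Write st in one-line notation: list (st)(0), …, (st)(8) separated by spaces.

4 5 0 6 3 1 7 8 2

For each element, apply s then t: 0 → 1 → 4; 1 → 2 → 5; 2 → 5 → 0; 3 → 7 → 6; 4 → 3 → 3; 5 → 8 → 1; 6 → 4 → 7; 7 → 6 → 8; 8 → 0 → 2.
So st in one-line form is 4 5 0 6 3 1 7 8 2.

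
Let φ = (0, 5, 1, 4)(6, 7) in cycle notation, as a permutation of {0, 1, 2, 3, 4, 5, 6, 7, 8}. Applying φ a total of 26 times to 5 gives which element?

5 lies in the 4-cycle (0, 5, 1, 4).
Powers repeat with period 4 on this cycle, and 26 mod 4 = 2, so φ^26(5) = φ^2(5).
Advancing 2 steps from 5: 5 → 1 → 4.

4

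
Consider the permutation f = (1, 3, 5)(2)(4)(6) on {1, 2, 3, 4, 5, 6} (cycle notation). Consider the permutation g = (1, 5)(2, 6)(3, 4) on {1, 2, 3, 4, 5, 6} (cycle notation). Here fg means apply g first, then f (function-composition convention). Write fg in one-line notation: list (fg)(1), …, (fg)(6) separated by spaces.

For each element, apply g then f: 1 → 5 → 1; 2 → 6 → 6; 3 → 4 → 4; 4 → 3 → 5; 5 → 1 → 3; 6 → 2 → 2.
So fg in one-line form is 1 6 4 5 3 2.

1 6 4 5 3 2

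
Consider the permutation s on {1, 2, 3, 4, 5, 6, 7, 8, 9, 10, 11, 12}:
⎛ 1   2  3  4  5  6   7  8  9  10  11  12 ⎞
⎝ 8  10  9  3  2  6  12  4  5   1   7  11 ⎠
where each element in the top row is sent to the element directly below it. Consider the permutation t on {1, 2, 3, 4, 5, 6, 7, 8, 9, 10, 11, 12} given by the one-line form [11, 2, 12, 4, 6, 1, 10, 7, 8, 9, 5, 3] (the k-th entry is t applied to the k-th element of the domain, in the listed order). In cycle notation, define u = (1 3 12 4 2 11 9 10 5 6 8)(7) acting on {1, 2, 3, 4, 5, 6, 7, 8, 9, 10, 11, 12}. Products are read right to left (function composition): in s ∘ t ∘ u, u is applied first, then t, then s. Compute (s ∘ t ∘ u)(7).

1

Apply the permutations in order: u(7) = 7, then t(7) = 10, then s(10) = 1. So (s ∘ t ∘ u)(7) = 1.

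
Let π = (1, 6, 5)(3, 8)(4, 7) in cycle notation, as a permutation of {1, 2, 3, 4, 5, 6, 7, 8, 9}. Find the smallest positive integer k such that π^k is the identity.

6

The cycle type of π is (3, 2, 2, 1, 1).
The order is lcm(3, 2, 2) = 6.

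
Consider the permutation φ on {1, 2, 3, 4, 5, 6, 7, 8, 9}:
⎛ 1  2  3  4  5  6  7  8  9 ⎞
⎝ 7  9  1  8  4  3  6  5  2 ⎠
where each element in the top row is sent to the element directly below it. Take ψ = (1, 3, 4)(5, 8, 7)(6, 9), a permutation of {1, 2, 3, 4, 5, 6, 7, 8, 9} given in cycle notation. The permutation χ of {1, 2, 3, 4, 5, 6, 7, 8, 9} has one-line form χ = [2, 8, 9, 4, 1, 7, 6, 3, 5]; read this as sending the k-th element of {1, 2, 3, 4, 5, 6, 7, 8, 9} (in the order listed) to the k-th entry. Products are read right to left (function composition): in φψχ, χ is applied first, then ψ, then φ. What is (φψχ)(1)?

Chase 1: χ(1) = 2; ψ(2) = 2; φ(2) = 9. Hence (φψχ)(1) = 9.

9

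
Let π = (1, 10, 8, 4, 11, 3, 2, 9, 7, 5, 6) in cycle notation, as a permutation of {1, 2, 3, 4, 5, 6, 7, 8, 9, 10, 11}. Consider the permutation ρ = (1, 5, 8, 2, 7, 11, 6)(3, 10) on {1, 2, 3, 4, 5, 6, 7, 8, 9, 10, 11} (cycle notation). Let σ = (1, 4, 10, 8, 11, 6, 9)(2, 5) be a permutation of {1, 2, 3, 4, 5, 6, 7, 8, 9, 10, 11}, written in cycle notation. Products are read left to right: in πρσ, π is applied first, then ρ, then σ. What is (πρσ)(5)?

4

Apply the permutations in order: π(5) = 6, then ρ(6) = 1, then σ(1) = 4. So (πρσ)(5) = 4.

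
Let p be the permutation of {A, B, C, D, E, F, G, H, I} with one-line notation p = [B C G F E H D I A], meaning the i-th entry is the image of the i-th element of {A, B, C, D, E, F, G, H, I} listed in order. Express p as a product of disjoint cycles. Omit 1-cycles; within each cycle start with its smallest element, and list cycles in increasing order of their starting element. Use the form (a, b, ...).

(A, B, C, G, D, F, H, I)

Iterating p from A gives A → B → C → G → D → F → H → I → A; that is the 8-cycle (A, B, C, G, D, F, H, I).
Continuing from each remaining unvisited element yields (A, B, C, G, D, F, H, I).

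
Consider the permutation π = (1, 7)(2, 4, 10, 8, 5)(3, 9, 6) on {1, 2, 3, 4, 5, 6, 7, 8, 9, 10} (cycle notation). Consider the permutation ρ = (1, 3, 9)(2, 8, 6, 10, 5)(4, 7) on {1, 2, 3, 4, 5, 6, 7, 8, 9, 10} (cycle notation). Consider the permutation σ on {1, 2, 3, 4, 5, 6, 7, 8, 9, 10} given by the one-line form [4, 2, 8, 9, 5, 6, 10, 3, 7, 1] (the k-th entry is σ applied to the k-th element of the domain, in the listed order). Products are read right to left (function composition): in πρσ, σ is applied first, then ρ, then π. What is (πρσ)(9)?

Apply the permutations in order: σ(9) = 7, then ρ(7) = 4, then π(4) = 10. So (πρσ)(9) = 10.

10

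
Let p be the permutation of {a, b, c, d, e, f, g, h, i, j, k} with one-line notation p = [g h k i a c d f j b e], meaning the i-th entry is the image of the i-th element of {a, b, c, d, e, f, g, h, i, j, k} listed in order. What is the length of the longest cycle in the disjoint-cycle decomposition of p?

11

Decomposing into disjoint cycles gives (a g d i j b h f c k e); the longest has length 11.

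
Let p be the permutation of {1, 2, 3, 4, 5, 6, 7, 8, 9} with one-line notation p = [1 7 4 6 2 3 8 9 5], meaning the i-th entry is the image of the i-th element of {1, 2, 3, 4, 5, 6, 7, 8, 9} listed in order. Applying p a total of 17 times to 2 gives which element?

Tracing 2 → 7 → … returns to 2 after 5 steps, so 2 lies in a 5-cycle (2, 7, 8, 9, 5).
Powers repeat with period 5 on this cycle, and 17 mod 5 = 2, so p^17(2) = p^2(2).
Stepping 2 places around the cycle: 2 → 7 → 8.

8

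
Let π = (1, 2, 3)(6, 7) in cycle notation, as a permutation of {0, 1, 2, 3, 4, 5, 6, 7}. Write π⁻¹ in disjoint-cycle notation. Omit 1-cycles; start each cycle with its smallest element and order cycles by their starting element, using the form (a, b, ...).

Inverting a permutation written in cycle notation just reverses the order within every cycle.
Reversing each cycle of π and rotating so the smallest element leads gives (1, 3, 2)(6, 7).

(1, 3, 2)(6, 7)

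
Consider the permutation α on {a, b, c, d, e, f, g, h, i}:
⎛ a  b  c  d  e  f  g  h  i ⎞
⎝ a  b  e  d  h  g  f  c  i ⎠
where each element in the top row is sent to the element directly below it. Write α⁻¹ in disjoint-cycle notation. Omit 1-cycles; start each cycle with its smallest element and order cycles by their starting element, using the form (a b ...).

(c h e)(f g)

The cycle decomposition of α is (c e h)(f g).
Reversing each cycle (and rotating so the smallest element leads) gives α⁻¹ = (c h e)(f g).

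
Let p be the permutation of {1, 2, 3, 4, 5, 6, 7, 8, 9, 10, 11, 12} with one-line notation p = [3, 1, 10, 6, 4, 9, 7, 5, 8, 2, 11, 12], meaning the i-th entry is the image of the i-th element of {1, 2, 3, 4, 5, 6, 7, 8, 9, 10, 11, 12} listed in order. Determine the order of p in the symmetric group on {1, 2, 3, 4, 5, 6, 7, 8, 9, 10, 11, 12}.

Writing p as disjoint cycles, the cycle lengths are 5, 4, 1, 1, 1.
Since disjoint cycles commute, ord(p) = lcm(5, 4) = 20.

20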